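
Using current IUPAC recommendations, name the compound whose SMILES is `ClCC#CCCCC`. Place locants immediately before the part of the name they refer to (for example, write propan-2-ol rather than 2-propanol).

The longest carbon chain that includes the multiple bond has 7 carbons, so the parent hydride is heptane.
There is one C≡C triple bond, indicated by the ending -yne.
Number the chain so that numbering from this end puts the triple bond at C-2 rather than C-5.
That gives the triple bond between C-2 and C-3; a chloro group at C-1.
Assembling the pieces gives 1-chlorohept-2-yne.

1-chlorohept-2-yne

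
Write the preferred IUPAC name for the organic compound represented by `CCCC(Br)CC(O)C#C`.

5-bromooct-1-yn-3-ol

The longest carbon chain that includes the –OH group and the multiple bond has 8 carbons, so the parent hydride is octane.
An alcohol (–OH) is the principal characteristic group, giving the suffix -ol.
There is one C≡C triple bond, indicated by the ending -yne.
Choose the numbering such that numbering from this end puts the hydroxyl group at C-3 rather than C-6.
That gives the hydroxyl at C-3; the triple bond between C-1 and C-2; a bromo group at C-5.
Assembling the pieces gives 5-bromooct-1-yn-3-ol.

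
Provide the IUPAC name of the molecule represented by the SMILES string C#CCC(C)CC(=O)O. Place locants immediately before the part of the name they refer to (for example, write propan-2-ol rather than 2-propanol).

Counting along the main chain through the –COOH group and the multiple bond gives 6 carbons: the parent is hexane.
The highest-priority functional group is a carboxylic acid (terminal –COOH), so the name ends in -oic acid.
There is one C≡C triple bond, indicated by the ending -yne.
Number the chain so that the carboxylic acid carbon is C-1 by definition.
With this numbering: the triple bond between C-5 and C-6; a methyl group at C-3.
The name is 3-methylhex-5-ynoic acid.

3-methylhex-5-ynoic acid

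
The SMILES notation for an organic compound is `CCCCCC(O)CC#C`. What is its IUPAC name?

non-1-yn-4-ol

The longest chain bearing the –OH group and the multiple bond is 9 carbons long (nonane).
An alcohol (–OH) is the principal characteristic group, giving the suffix -ol.
There is one C≡C triple bond, indicated by the ending -yne.
Number the chain so that numbering from this end puts the hydroxyl group at C-4 rather than C-6.
That gives the hydroxyl at C-4; the triple bond between C-1 and C-2.
Putting it together: non-1-yn-4-ol.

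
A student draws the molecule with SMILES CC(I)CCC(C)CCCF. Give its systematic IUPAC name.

1-fluoro-7-iodo-4-methyloctane

The longest continuous carbon chain has 8 atoms, so the parent hydride is octane.
The numbering direction is chosen so that the substituent locant set {1,4,7} is lower than {2,5,8} at the first point of difference.
That gives a fluoro group at C-1; an iodo group at C-7; a methyl group at C-4.
Prefixes are listed alphabetically: fluoro, iodo, methyl.
The name is 1-fluoro-7-iodo-4-methyloctane.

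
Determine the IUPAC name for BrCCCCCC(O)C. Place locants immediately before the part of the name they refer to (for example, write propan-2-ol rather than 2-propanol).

7-bromoheptan-2-ol

The longest carbon chain that includes the –OH group has 7 carbons, so the parent hydride is heptane.
The highest-priority functional group is an alcohol (–OH), so the name ends in -ol.
The numbering direction is chosen so that numbering from this end puts the hydroxyl group at C-2 rather than C-6.
This places the hydroxyl at C-2; a bromo group at C-7.
The name is 7-bromoheptan-2-ol.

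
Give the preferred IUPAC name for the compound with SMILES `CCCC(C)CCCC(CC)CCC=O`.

The longest chain bearing the –CHO group is 11 carbons long (undecane).
An aldehyde (terminal –CHO) is the principal characteristic group, giving the suffix -al.
The numbering direction is chosen so that the aldehyde carbon is C-1 by definition.
That gives an ethyl group at C-4; a methyl group at C-8.
The substituents are ordered alphabetically, ignoring any di-/tri- multipliers.
The name is 4-ethyl-8-methylundecanal.

4-ethyl-8-methylundecanal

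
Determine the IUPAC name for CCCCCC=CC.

oct-2-ene

The longest carbon chain that includes the multiple bond has 8 carbons, so the parent hydride is octane.
The chain contains a C=C double bond, so the unsaturation ending is -ene.
Choose the numbering such that numbering from this end puts the double bond at C-2 rather than C-6.
That gives the double bond between C-2 and C-3.
Assembling the pieces gives oct-2-ene.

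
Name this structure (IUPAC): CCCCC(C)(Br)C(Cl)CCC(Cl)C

6-bromo-2,5-dichloro-6-methyldecane

The longest carbon chain is 10 atoms: the parent is decane.
The numbering direction is chosen so that the substituent locant set {2,5,6,6} is lower than {5,5,6,9} at the first point of difference.
With this numbering: a bromo group at C-6; chloro groups at C-2 and C-5; a methyl group at C-6.
The substituents are ordered alphabetically, ignoring any di-/tri- multipliers.
The name is 6-bromo-2,5-dichloro-6-methyldecane.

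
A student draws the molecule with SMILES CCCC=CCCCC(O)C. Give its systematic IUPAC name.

dec-6-en-2-ol

The longest chain bearing the –OH group and the multiple bond is 10 carbons long (decane).
The principal characteristic group is an alcohol (–OH), named with the suffix -ol.
There is one C=C double bond, indicated by the ending -ene.
The numbering direction is chosen so that numbering from this end puts the hydroxyl group at C-2 rather than C-9.
This places the hydroxyl at C-2; the double bond between C-6 and C-7.
Assembling the pieces gives dec-6-en-2-ol.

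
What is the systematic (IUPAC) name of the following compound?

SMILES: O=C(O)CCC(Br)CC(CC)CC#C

The longest carbon chain that includes the –COOH group and the multiple bond has 9 carbons, so the parent hydride is nonane.
The principal characteristic group is a carboxylic acid (terminal –COOH), named with the suffix -oic acid.
The chain contains a C≡C triple bond, so the unsaturation ending is -yne.
Choose the numbering such that the carboxylic acid carbon is C-1 by definition.
That gives the triple bond between C-8 and C-9; a bromo group at C-4; an ethyl group at C-6.
The substituents are ordered alphabetically, ignoring any di-/tri- multipliers.
Assembling the pieces gives 4-bromo-6-ethylnon-8-ynoic acid.

4-bromo-6-ethylnon-8-ynoic acid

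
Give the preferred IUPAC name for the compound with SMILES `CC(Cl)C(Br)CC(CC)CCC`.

3-bromo-2-chloro-5-ethyloctane

The longest carbon chain is 8 atoms: the parent is octane.
Choose the numbering such that the substituent locant set {2,3,5} is lower than {4,6,7} at the first point of difference.
That gives a bromo group at C-3; a chloro group at C-2; an ethyl group at C-5.
Substituent prefixes are cited in alphabetical order (multiplying prefixes like di-/tri- are ignored for ordering).
Assembling the pieces gives 3-bromo-2-chloro-5-ethyloctane.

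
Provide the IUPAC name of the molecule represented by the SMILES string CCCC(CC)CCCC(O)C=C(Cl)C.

2-chloro-8-ethylundec-2-en-4-ol

The longest carbon chain that includes the –OH group and the multiple bond has 11 carbons, so the parent hydride is undecane.
An alcohol (–OH) is the principal characteristic group, giving the suffix -ol.
There is one C=C double bond, indicated by the ending -ene.
The numbering direction is chosen so that numbering from this end puts the hydroxyl group at C-4 rather than C-8.
That gives the hydroxyl at C-4; the double bond between C-2 and C-3; a chloro group at C-2; an ethyl group at C-8.
The substituents are ordered alphabetically, ignoring any di-/tri- multipliers.
Putting it together: 2-chloro-8-ethylundec-2-en-4-ol.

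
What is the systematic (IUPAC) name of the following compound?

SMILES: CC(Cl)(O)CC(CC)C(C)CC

2-chloro-4-ethyl-5-methylheptan-2-ol

The longest carbon chain that includes the –OH group has 7 carbons, so the parent hydride is heptane.
An alcohol (–OH) is the principal characteristic group, giving the suffix -ol.
The numbering direction is chosen so that numbering from this end puts the hydroxyl group at C-2 rather than C-6.
That gives the hydroxyl at C-2; a chloro group at C-2; an ethyl group at C-4; a methyl group at C-5.
The substituents are ordered alphabetically, ignoring any di-/tri- multipliers.
Putting it together: 2-chloro-4-ethyl-5-methylheptan-2-ol.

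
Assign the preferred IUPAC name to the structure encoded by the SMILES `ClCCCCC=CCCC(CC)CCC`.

1-chloro-9-ethyldodec-5-ene

The longest carbon chain that includes the multiple bond has 12 carbons, so the parent hydride is dodecane.
There is one C=C double bond, indicated by the ending -ene.
The numbering direction is chosen so that numbering from this end puts the double bond at C-5 rather than C-7.
That gives the double bond between C-5 and C-6; a chloro group at C-1; an ethyl group at C-9.
The substituents are ordered alphabetically, ignoring any di-/tri- multipliers.
Assembling the pieces gives 1-chloro-9-ethyldodec-5-ene.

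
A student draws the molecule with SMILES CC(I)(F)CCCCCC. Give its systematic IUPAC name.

The longest continuous carbon chain has 8 atoms, so the parent hydride is octane.
Number the chain so that the substituent locant set {2,2} is lower than {7,7} at the first point of difference.
With this numbering: a fluoro group at C-2; an iodo group at C-2.
Substituent prefixes are cited in alphabetical order (multiplying prefixes like di-/tri- are ignored for ordering).
Assembling the pieces gives 2-fluoro-2-iodooctane.

2-fluoro-2-iodooctane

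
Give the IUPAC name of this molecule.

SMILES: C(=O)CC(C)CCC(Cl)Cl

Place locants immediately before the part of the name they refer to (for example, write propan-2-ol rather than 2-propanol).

Counting along the main chain through the –CHO group gives 6 carbons: the parent is hexane.
The highest-priority functional group is an aldehyde (terminal –CHO), so the name ends in -al.
The numbering direction is chosen so that the aldehyde carbon is C-1 by definition.
With this numbering: two chloro groups at C-6; a methyl group at C-3.
Prefixes are listed alphabetically: chloro, methyl.
Putting it together: 6,6-dichloro-3-methylhexanal.

6,6-dichloro-3-methylhexanal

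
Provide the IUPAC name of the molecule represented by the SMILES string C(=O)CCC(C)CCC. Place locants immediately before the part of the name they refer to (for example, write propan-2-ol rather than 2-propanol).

4-methylheptanal

The longest carbon chain that includes the –CHO group has 7 carbons, so the parent hydride is heptane.
The highest-priority functional group is an aldehyde (terminal –CHO), so the name ends in -al.
The numbering direction is chosen so that the aldehyde carbon is C-1 by definition.
This places a methyl group at C-4.
Putting it together: 4-methylheptanal.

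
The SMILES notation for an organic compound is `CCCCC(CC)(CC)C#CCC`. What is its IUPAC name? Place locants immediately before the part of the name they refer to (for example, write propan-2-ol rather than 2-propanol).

The longest chain bearing the multiple bond is 9 carbons long (nonane).
A C≡C triple bond in the chain gives the infix -yne-.
Choose the numbering such that numbering from this end puts the triple bond at C-3 rather than C-6.
With this numbering: the triple bond between C-3 and C-4; two ethyl groups at C-5.
The name is 5,5-diethylnon-3-yne.

5,5-diethylnon-3-yne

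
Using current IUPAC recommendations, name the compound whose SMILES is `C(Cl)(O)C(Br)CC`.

2-bromo-1-chlorobutan-1-ol

Counting along the main chain through the –OH group gives 4 carbons: the parent is butane.
An alcohol (–OH) is the principal characteristic group, giving the suffix -ol.
Number the chain so that numbering from this end puts the hydroxyl group at C-1 rather than C-4.
With this numbering: the hydroxyl at C-1; a bromo group at C-2; a chloro group at C-1.
The substituents are ordered alphabetically, ignoring any di-/tri- multipliers.
The name is 2-bromo-1-chlorobutan-1-ol.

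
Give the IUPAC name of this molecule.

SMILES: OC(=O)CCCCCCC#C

Counting along the main chain through the –COOH group and the multiple bond gives 9 carbons: the parent is nonane.
A carboxylic acid (terminal –COOH) is the principal characteristic group, giving the suffix -oic acid.
A C≡C triple bond in the chain gives the infix -yne-.
Choose the numbering such that the carboxylic acid carbon is C-1 by definition.
With this numbering: the triple bond between C-8 and C-9.
The name is non-8-ynoic acid.

non-8-ynoic acid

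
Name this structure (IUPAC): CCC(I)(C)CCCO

Counting along the main chain through the –OH group gives 6 carbons: the parent is hexane.
An alcohol (–OH) is the principal characteristic group, giving the suffix -ol.
Number the chain so that numbering from this end puts the hydroxyl group at C-1 rather than C-6.
With this numbering: the hydroxyl at C-1; an iodo group at C-4; a methyl group at C-4.
Substituent prefixes are cited in alphabetical order (multiplying prefixes like di-/tri- are ignored for ordering).
Assembling the pieces gives 4-iodo-4-methylhexan-1-ol.

4-iodo-4-methylhexan-1-ol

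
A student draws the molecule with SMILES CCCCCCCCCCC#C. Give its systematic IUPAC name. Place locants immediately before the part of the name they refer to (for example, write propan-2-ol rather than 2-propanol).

dodec-1-yne

The longest chain bearing the multiple bond is 12 carbons long (dodecane).
A C≡C triple bond in the chain gives the infix -yne-.
Choose the numbering such that numbering from this end puts the triple bond at C-1 rather than C-11.
This places the triple bond between C-1 and C-2.
Assembling the pieces gives dodec-1-yne.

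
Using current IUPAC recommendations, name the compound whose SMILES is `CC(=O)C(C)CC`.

The longest chain bearing the carbonyl is 5 carbons long (pentane).
A ketone (C=O on an internal carbon) is the principal characteristic group, giving the suffix -one.
The numbering direction is chosen so that numbering from this end puts the carbonyl group at C-2 rather than C-4.
That gives the carbonyl at C-2; a methyl group at C-3.
The name is 3-methylpentan-2-one.

3-methylpentan-2-one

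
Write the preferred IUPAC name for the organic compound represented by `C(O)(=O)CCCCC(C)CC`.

Counting along the main chain through the –COOH group gives 8 carbons: the parent is octane.
The principal characteristic group is a carboxylic acid (terminal –COOH), named with the suffix -oic acid.
The numbering direction is chosen so that the carboxylic acid carbon is C-1 by definition.
That gives a methyl group at C-6.
Putting it together: 6-methyloctanoic acid.

6-methyloctanoic acid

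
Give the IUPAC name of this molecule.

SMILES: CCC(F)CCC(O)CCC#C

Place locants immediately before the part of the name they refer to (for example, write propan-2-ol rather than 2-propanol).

Counting along the main chain through the –OH group and the multiple bond gives 10 carbons: the parent is decane.
The principal characteristic group is an alcohol (–OH), named with the suffix -ol.
A C≡C triple bond in the chain gives the infix -yne-.
Choose the numbering such that numbering from this end puts the hydroxyl group at C-5 rather than C-6.
This places the hydroxyl at C-5; the triple bond between C-1 and C-2; a fluoro group at C-8.
Assembling the pieces gives 8-fluorodec-1-yn-5-ol.

8-fluorodec-1-yn-5-ol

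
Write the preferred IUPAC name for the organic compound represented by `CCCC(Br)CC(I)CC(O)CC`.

7-bromo-5-iododecan-3-ol

The longest carbon chain that includes the –OH group has 10 carbons, so the parent hydride is decane.
The principal characteristic group is an alcohol (–OH), named with the suffix -ol.
Choose the numbering such that numbering from this end puts the hydroxyl group at C-3 rather than C-8.
With this numbering: the hydroxyl at C-3; a bromo group at C-7; an iodo group at C-5.
Substituent prefixes are cited in alphabetical order (multiplying prefixes like di-/tri- are ignored for ordering).
Putting it together: 7-bromo-5-iododecan-3-ol.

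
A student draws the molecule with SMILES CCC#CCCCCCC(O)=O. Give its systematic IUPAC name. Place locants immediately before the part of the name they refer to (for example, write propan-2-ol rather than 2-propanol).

The longest chain bearing the –COOH group and the multiple bond is 10 carbons long (decane).
A carboxylic acid (terminal –COOH) is the principal characteristic group, giving the suffix -oic acid.
A C≡C triple bond in the chain gives the infix -yne-.
The numbering direction is chosen so that the carboxylic acid carbon is C-1 by definition.
With this numbering: the triple bond between C-7 and C-8.
Putting it together: dec-7-ynoic acid.

dec-7-ynoic acid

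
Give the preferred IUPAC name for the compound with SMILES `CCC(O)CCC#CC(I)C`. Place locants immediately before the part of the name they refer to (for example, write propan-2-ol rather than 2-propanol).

Counting along the main chain through the –OH group and the multiple bond gives 9 carbons: the parent is nonane.
The highest-priority functional group is an alcohol (–OH), so the name ends in -ol.
There is one C≡C triple bond, indicated by the ending -yne.
Choose the numbering such that numbering from this end puts the hydroxyl group at C-3 rather than C-7.
That gives the hydroxyl at C-3; the triple bond between C-6 and C-7; an iodo group at C-8.
Assembling the pieces gives 8-iodonon-6-yn-3-ol.

8-iodonon-6-yn-3-ol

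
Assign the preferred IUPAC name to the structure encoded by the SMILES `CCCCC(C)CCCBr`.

1-bromo-4-methyloctane

The longest continuous carbon chain has 8 atoms, so the parent hydride is octane.
Choose the numbering such that the substituent locant set {1,4} is lower than {5,8} at the first point of difference.
With this numbering: a bromo group at C-1; a methyl group at C-4.
Substituent prefixes are cited in alphabetical order (multiplying prefixes like di-/tri- are ignored for ordering).
The name is 1-bromo-4-methyloctane.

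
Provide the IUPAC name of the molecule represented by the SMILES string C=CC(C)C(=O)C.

The longest chain bearing the carbonyl and the multiple bond is 5 carbons long (pentane).
The highest-priority functional group is a ketone (C=O on an internal carbon), so the name ends in -one.
The chain contains a C=C double bond, so the unsaturation ending is -ene.
Choose the numbering such that numbering from this end puts the carbonyl group at C-2 rather than C-4.
That gives the carbonyl at C-2; the double bond between C-4 and C-5; a methyl group at C-3.
The name is 3-methylpent-4-en-2-one.

3-methylpent-4-en-2-one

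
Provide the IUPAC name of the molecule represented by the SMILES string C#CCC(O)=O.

The longest chain bearing the –COOH group and the multiple bond is 4 carbons long (butane).
A carboxylic acid (terminal –COOH) is the principal characteristic group, giving the suffix -oic acid.
There is one C≡C triple bond, indicated by the ending -yne.
The numbering direction is chosen so that the carboxylic acid carbon is C-1 by definition.
This places the triple bond between C-3 and C-4.
Assembling the pieces gives but-3-ynoic acid.

but-3-ynoic acid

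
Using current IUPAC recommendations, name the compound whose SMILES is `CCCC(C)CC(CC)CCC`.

The longest continuous carbon chain has 9 atoms, so the parent hydride is nonane.
Number the chain so that the locant sets are identical either way, so the alphabetically earlier ethyl substituent takes the lower locant (4 rather than 6).
That gives an ethyl group at C-4; a methyl group at C-6.
Substituent prefixes are cited in alphabetical order (multiplying prefixes like di-/tri- are ignored for ordering).
Putting it together: 4-ethyl-6-methylnonane.

4-ethyl-6-methylnonane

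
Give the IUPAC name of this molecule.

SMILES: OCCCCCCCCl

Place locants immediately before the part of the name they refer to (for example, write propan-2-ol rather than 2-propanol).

7-chloroheptan-1-ol

The longest carbon chain that includes the –OH group has 7 carbons, so the parent hydride is heptane.
The highest-priority functional group is an alcohol (–OH), so the name ends in -ol.
The numbering direction is chosen so that numbering from this end puts the hydroxyl group at C-1 rather than C-7.
That gives the hydroxyl at C-1; a chloro group at C-7.
Putting it together: 7-chloroheptan-1-ol.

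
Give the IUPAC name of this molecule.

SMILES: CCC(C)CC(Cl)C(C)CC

4-chloro-3,6-dimethyloctane

The parent chain contains 8 carbons (octane).
Number the chain so that the substituent locant set {3,4,6} is lower than {3,5,6} at the first point of difference.
That gives a chloro group at C-4; methyl groups at C-3 and C-6.
Prefixes are listed alphabetically: chloro, methyl.
Putting it together: 4-chloro-3,6-dimethyloctane.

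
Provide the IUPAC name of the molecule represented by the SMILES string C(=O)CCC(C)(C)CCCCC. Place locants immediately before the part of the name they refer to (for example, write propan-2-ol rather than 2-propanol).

Counting along the main chain through the –CHO group gives 9 carbons: the parent is nonane.
The principal characteristic group is an aldehyde (terminal –CHO), named with the suffix -al.
Choose the numbering such that the aldehyde carbon is C-1 by definition.
That gives two methyl groups at C-4.
The name is 4,4-dimethylnonanal.

4,4-dimethylnonanal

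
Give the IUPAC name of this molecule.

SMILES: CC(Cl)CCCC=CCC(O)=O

8-chloronon-3-enoic acid

The longest chain bearing the –COOH group and the multiple bond is 9 carbons long (nonane).
The highest-priority functional group is a carboxylic acid (terminal –COOH), so the name ends in -oic acid.
There is one C=C double bond, indicated by the ending -ene.
Number the chain so that the carboxylic acid carbon is C-1 by definition.
That gives the double bond between C-3 and C-4; a chloro group at C-8.
The name is 8-chloronon-3-enoic acid.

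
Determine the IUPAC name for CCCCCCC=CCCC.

undec-4-ene

Counting along the main chain through the multiple bond gives 11 carbons: the parent is undecane.
A C=C double bond in the chain gives the infix -ene-.
Number the chain so that numbering from this end puts the double bond at C-4 rather than C-7.
With this numbering: the double bond between C-4 and C-5.
Assembling the pieces gives undec-4-ene.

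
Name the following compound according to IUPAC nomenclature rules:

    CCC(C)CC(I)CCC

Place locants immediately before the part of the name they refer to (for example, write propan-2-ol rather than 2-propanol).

The parent chain contains 8 carbons (octane).
The numbering direction is chosen so that the substituent locant set {3,5} is lower than {4,6} at the first point of difference.
With this numbering: an iodo group at C-5; a methyl group at C-3.
Substituent prefixes are cited in alphabetical order (multiplying prefixes like di-/tri- are ignored for ordering).
The name is 5-iodo-3-methyloctane.

5-iodo-3-methyloctane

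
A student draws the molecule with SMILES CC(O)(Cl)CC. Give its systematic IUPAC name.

2-chlorobutan-2-ol

Counting along the main chain through the –OH group gives 4 carbons: the parent is butane.
An alcohol (–OH) is the principal characteristic group, giving the suffix -ol.
The numbering direction is chosen so that numbering from this end puts the hydroxyl group at C-2 rather than C-3.
That gives the hydroxyl at C-2; a chloro group at C-2.
Assembling the pieces gives 2-chlorobutan-2-ol.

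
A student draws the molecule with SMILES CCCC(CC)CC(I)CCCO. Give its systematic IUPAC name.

6-ethyl-4-iodononan-1-ol

The longest carbon chain that includes the –OH group has 9 carbons, so the parent hydride is nonane.
An alcohol (–OH) is the principal characteristic group, giving the suffix -ol.
The numbering direction is chosen so that numbering from this end puts the hydroxyl group at C-1 rather than C-9.
With this numbering: the hydroxyl at C-1; an ethyl group at C-6; an iodo group at C-4.
Substituent prefixes are cited in alphabetical order (multiplying prefixes like di-/tri- are ignored for ordering).
Assembling the pieces gives 6-ethyl-4-iodononan-1-ol.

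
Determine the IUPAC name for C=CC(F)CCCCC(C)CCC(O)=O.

Counting along the main chain through the –COOH group and the multiple bond gives 11 carbons: the parent is undecane.
The highest-priority functional group is a carboxylic acid (terminal –COOH), so the name ends in -oic acid.
A C=C double bond in the chain gives the infix -ene-.
Number the chain so that the carboxylic acid carbon is C-1 by definition.
With this numbering: the double bond between C-10 and C-11; a fluoro group at C-9; a methyl group at C-4.
Substituent prefixes are cited in alphabetical order (multiplying prefixes like di-/tri- are ignored for ordering).
Assembling the pieces gives 9-fluoro-4-methylundec-10-enoic acid.

9-fluoro-4-methylundec-10-enoic acid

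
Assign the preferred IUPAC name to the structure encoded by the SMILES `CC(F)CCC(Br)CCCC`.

5-bromo-2-fluorononane

The longest continuous carbon chain has 9 atoms, so the parent hydride is nonane.
Number the chain so that the substituent locant set {2,5} is lower than {5,8} at the first point of difference.
With this numbering: a bromo group at C-5; a fluoro group at C-2.
Prefixes are listed alphabetically: bromo, fluoro.
The name is 5-bromo-2-fluorononane.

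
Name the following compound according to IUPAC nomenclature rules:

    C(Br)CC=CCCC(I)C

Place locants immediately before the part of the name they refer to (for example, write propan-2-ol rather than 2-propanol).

1-bromo-7-iodooct-3-ene

The longest carbon chain that includes the multiple bond has 8 carbons, so the parent hydride is octane.
A C=C double bond in the chain gives the infix -ene-.
Number the chain so that numbering from this end puts the double bond at C-3 rather than C-5.
With this numbering: the double bond between C-3 and C-4; a bromo group at C-1; an iodo group at C-7.
Substituent prefixes are cited in alphabetical order (multiplying prefixes like di-/tri- are ignored for ordering).
The name is 1-bromo-7-iodooct-3-ene.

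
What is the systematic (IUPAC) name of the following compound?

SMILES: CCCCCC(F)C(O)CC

4-fluorononan-3-ol

The longest carbon chain that includes the –OH group has 9 carbons, so the parent hydride is nonane.
The highest-priority functional group is an alcohol (–OH), so the name ends in -ol.
The numbering direction is chosen so that numbering from this end puts the hydroxyl group at C-3 rather than C-7.
This places the hydroxyl at C-3; a fluoro group at C-4.
Assembling the pieces gives 4-fluorononan-3-ol.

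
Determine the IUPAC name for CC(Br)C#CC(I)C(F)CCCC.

The longest chain bearing the multiple bond is 10 carbons long (decane).
There is one C≡C triple bond, indicated by the ending -yne.
Choose the numbering such that numbering from this end puts the triple bond at C-3 rather than C-7.
That gives the triple bond between C-3 and C-4; a bromo group at C-2; a fluoro group at C-6; an iodo group at C-5.
Substituent prefixes are cited in alphabetical order (multiplying prefixes like di-/tri- are ignored for ordering).
The name is 2-bromo-6-fluoro-5-iododec-3-yne.

2-bromo-6-fluoro-5-iododec-3-yne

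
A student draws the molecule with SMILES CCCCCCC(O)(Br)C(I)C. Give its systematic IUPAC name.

3-bromo-2-iodononan-3-ol

Counting along the main chain through the –OH group gives 9 carbons: the parent is nonane.
The highest-priority functional group is an alcohol (–OH), so the name ends in -ol.
Choose the numbering such that numbering from this end puts the hydroxyl group at C-3 rather than C-7.
That gives the hydroxyl at C-3; a bromo group at C-3; an iodo group at C-2.
The substituents are ordered alphabetically, ignoring any di-/tri- multipliers.
Assembling the pieces gives 3-bromo-2-iodononan-3-ol.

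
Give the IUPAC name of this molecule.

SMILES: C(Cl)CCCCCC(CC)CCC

1-chloro-7-ethyldecane

The longest continuous carbon chain has 10 atoms, so the parent hydride is decane.
Number the chain so that the substituent locant set {1,7} is lower than {4,10} at the first point of difference.
This places a chloro group at C-1; an ethyl group at C-7.
Prefixes are listed alphabetically: chloro, ethyl.
The name is 1-chloro-7-ethyldecane.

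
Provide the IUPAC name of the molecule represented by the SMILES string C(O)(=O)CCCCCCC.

octanoic acid

Counting along the main chain through the –COOH group gives 8 carbons: the parent is octane.
The principal characteristic group is a carboxylic acid (terminal –COOH), named with the suffix -oic acid.
Choose the numbering such that the carboxylic acid carbon is C-1 by definition.
Assembling the pieces gives octanoic acid.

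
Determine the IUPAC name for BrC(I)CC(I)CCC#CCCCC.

11-bromo-9,11-diiodoundec-5-yne

The longest chain bearing the multiple bond is 11 carbons long (undecane).
There is one C≡C triple bond, indicated by the ending -yne.
Number the chain so that numbering from this end puts the triple bond at C-5 rather than C-6.
With this numbering: the triple bond between C-5 and C-6; a bromo group at C-11; iodo groups at C-9 and C-11.
The substituents are ordered alphabetically, ignoring any di-/tri- multipliers.
Assembling the pieces gives 11-bromo-9,11-diiodoundec-5-yne.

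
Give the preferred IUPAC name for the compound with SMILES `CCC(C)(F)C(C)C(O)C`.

4-fluoro-3,4-dimethylhexan-2-ol

The longest carbon chain that includes the –OH group has 6 carbons, so the parent hydride is hexane.
An alcohol (–OH) is the principal characteristic group, giving the suffix -ol.
Choose the numbering such that numbering from this end puts the hydroxyl group at C-2 rather than C-5.
With this numbering: the hydroxyl at C-2; a fluoro group at C-4; methyl groups at C-3 and C-4.
Substituent prefixes are cited in alphabetical order (multiplying prefixes like di-/tri- are ignored for ordering).
Assembling the pieces gives 4-fluoro-3,4-dimethylhexan-2-ol.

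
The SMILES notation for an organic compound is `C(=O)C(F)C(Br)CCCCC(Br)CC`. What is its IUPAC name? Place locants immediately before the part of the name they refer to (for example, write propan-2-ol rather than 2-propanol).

The longest carbon chain that includes the –CHO group has 10 carbons, so the parent hydride is decane.
The principal characteristic group is an aldehyde (terminal –CHO), named with the suffix -al.
The numbering direction is chosen so that the aldehyde carbon is C-1 by definition.
This places bromo groups at C-3 and C-8; a fluoro group at C-2.
Substituent prefixes are cited in alphabetical order (multiplying prefixes like di-/tri- are ignored for ordering).
The name is 3,8-dibromo-2-fluorodecanal.

3,8-dibromo-2-fluorodecanal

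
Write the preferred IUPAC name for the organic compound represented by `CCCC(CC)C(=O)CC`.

The longest carbon chain that includes the carbonyl has 7 carbons, so the parent hydride is heptane.
The highest-priority functional group is a ketone (C=O on an internal carbon), so the name ends in -one.
The numbering direction is chosen so that numbering from this end puts the carbonyl group at C-3 rather than C-5.
With this numbering: the carbonyl at C-3; an ethyl group at C-4.
Putting it together: 4-ethylheptan-3-one.

4-ethylheptan-3-one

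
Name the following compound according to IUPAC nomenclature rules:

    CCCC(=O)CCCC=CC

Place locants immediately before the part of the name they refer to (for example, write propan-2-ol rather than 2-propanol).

The longest carbon chain that includes the carbonyl and the multiple bond has 10 carbons, so the parent hydride is decane.
The principal characteristic group is a ketone (C=O on an internal carbon), named with the suffix -one.
There is one C=C double bond, indicated by the ending -ene.
Number the chain so that numbering from this end puts the carbonyl group at C-4 rather than C-7.
That gives the carbonyl at C-4; the double bond between C-8 and C-9.
Assembling the pieces gives dec-8-en-4-one.

dec-8-en-4-one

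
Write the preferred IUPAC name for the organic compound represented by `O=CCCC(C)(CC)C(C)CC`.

4-ethyl-4,5-dimethylheptanal

The longest carbon chain that includes the –CHO group has 7 carbons, so the parent hydride is heptane.
An aldehyde (terminal –CHO) is the principal characteristic group, giving the suffix -al.
The numbering direction is chosen so that the aldehyde carbon is C-1 by definition.
This places an ethyl group at C-4; methyl groups at C-4 and C-5.
The substituents are ordered alphabetically, ignoring any di-/tri- multipliers.
Putting it together: 4-ethyl-4,5-dimethylheptanal.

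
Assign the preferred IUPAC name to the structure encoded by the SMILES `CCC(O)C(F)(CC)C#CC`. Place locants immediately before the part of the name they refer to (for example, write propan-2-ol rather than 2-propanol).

4-ethyl-4-fluorohept-5-yn-3-ol

The longest carbon chain that includes the –OH group and the multiple bond has 7 carbons, so the parent hydride is heptane.
The principal characteristic group is an alcohol (–OH), named with the suffix -ol.
The chain contains a C≡C triple bond, so the unsaturation ending is -yne.
Choose the numbering such that numbering from this end puts the hydroxyl group at C-3 rather than C-5.
With this numbering: the hydroxyl at C-3; the triple bond between C-5 and C-6; an ethyl group at C-4; a fluoro group at C-4.
Substituent prefixes are cited in alphabetical order (multiplying prefixes like di-/tri- are ignored for ordering).
Putting it together: 4-ethyl-4-fluorohept-5-yn-3-ol.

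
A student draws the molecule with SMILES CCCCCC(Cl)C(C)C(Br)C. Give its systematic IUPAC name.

2-bromo-4-chloro-3-methylnonane

The parent chain contains 9 carbons (nonane).
Number the chain so that the substituent locant set {2,3,4} is lower than {6,7,8} at the first point of difference.
With this numbering: a bromo group at C-2; a chloro group at C-4; a methyl group at C-3.
Prefixes are listed alphabetically: bromo, chloro, methyl.
Assembling the pieces gives 2-bromo-4-chloro-3-methylnonane.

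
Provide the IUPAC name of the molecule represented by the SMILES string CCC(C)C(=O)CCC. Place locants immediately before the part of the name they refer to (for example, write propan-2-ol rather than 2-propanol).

3-methylheptan-4-one

The longest chain bearing the carbonyl is 7 carbons long (heptane).
The highest-priority functional group is a ketone (C=O on an internal carbon), so the name ends in -one.
Number the chain so that the substituent locant set {3} is lower than {5} at the first point of difference.
With this numbering: the carbonyl at C-4; a methyl group at C-3.
Putting it together: 3-methylheptan-4-one.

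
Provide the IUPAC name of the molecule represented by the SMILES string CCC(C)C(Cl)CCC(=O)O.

The longest chain bearing the –COOH group is 7 carbons long (heptane).
The principal characteristic group is a carboxylic acid (terminal –COOH), named with the suffix -oic acid.
Choose the numbering such that the carboxylic acid carbon is C-1 by definition.
This places a chloro group at C-4; a methyl group at C-5.
Prefixes are listed alphabetically: chloro, methyl.
Assembling the pieces gives 4-chloro-5-methylheptanoic acid.

4-chloro-5-methylheptanoic acid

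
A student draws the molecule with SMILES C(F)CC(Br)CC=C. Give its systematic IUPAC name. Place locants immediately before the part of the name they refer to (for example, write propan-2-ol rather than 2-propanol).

4-bromo-6-fluorohex-1-ene

Counting along the main chain through the multiple bond gives 6 carbons: the parent is hexane.
There is one C=C double bond, indicated by the ending -ene.
Choose the numbering such that numbering from this end puts the double bond at C-1 rather than C-5.
That gives the double bond between C-1 and C-2; a bromo group at C-4; a fluoro group at C-6.
Substituent prefixes are cited in alphabetical order (multiplying prefixes like di-/tri- are ignored for ordering).
The name is 4-bromo-6-fluorohex-1-ene.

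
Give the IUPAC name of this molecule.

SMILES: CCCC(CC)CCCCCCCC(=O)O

The longest chain bearing the –COOH group is 12 carbons long (dodecane).
The principal characteristic group is a carboxylic acid (terminal –COOH), named with the suffix -oic acid.
Number the chain so that the carboxylic acid carbon is C-1 by definition.
This places an ethyl group at C-9.
Putting it together: 9-ethyldodecanoic acid.

9-ethyldodecanoic acid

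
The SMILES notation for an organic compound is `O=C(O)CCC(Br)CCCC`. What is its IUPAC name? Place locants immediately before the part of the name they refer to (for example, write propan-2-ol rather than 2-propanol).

The longest chain bearing the –COOH group is 8 carbons long (octane).
The principal characteristic group is a carboxylic acid (terminal –COOH), named with the suffix -oic acid.
Choose the numbering such that the carboxylic acid carbon is C-1 by definition.
This places a bromo group at C-4.
The name is 4-bromooctanoic acid.

4-bromooctanoic acid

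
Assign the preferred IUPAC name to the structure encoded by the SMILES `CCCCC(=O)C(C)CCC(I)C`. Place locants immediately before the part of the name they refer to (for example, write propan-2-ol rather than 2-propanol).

The longest carbon chain that includes the carbonyl has 10 carbons, so the parent hydride is decane.
A ketone (C=O on an internal carbon) is the principal characteristic group, giving the suffix -one.
Number the chain so that numbering from this end puts the carbonyl group at C-5 rather than C-6.
That gives the carbonyl at C-5; an iodo group at C-9; a methyl group at C-6.
The substituents are ordered alphabetically, ignoring any di-/tri- multipliers.
The name is 9-iodo-6-methyldecan-5-one.

9-iodo-6-methyldecan-5-one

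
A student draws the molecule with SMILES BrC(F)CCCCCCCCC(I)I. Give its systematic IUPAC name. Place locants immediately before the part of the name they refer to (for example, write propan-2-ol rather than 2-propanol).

The parent chain contains 10 carbons (decane).
Choose the numbering such that the locant sets are identical either way, so the alphabetically earlier bromo substituent takes the lower locant (1 rather than 10).
That gives a bromo group at C-1; a fluoro group at C-1; two iodo groups at C-10.
Substituent prefixes are cited in alphabetical order (multiplying prefixes like di-/tri- are ignored for ordering).
Putting it together: 1-bromo-1-fluoro-10,10-diiododecane.

1-bromo-1-fluoro-10,10-diiododecane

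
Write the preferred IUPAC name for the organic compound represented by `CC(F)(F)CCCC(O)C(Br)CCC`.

4-bromo-9,9-difluorodecan-5-ol

The longest carbon chain that includes the –OH group has 10 carbons, so the parent hydride is decane.
The principal characteristic group is an alcohol (–OH), named with the suffix -ol.
Choose the numbering such that numbering from this end puts the hydroxyl group at C-5 rather than C-6.
That gives the hydroxyl at C-5; a bromo group at C-4; two fluoro groups at C-9.
The substituents are ordered alphabetically, ignoring any di-/tri- multipliers.
Putting it together: 4-bromo-9,9-difluorodecan-5-ol.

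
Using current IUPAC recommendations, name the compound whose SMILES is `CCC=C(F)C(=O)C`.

3-fluorohex-3-en-2-one

Counting along the main chain through the carbonyl and the multiple bond gives 6 carbons: the parent is hexane.
The highest-priority functional group is a ketone (C=O on an internal carbon), so the name ends in -one.
The chain contains a C=C double bond, so the unsaturation ending is -ene.
The numbering direction is chosen so that numbering from this end puts the carbonyl group at C-2 rather than C-5.
That gives the carbonyl at C-2; the double bond between C-3 and C-4; a fluoro group at C-3.
Assembling the pieces gives 3-fluorohex-3-en-2-one.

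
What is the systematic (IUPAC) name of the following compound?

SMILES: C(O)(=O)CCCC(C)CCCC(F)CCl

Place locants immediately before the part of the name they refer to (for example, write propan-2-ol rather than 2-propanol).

The longest chain bearing the –COOH group is 10 carbons long (decane).
The principal characteristic group is a carboxylic acid (terminal –COOH), named with the suffix -oic acid.
The numbering direction is chosen so that the carboxylic acid carbon is C-1 by definition.
This places a chloro group at C-10; a fluoro group at C-9; a methyl group at C-5.
The substituents are ordered alphabetically, ignoring any di-/tri- multipliers.
Putting it together: 10-chloro-9-fluoro-5-methyldecanoic acid.

10-chloro-9-fluoro-5-methyldecanoic acid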